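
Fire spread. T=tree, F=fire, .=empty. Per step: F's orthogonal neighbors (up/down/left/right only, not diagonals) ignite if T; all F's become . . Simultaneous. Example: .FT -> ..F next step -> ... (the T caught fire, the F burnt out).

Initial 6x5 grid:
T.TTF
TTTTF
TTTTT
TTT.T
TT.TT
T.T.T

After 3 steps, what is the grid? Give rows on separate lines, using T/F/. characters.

Step 1: 3 trees catch fire, 2 burn out
  T.TF.
  TTTF.
  TTTTF
  TTT.T
  TT.TT
  T.T.T
Step 2: 4 trees catch fire, 3 burn out
  T.F..
  TTF..
  TTTF.
  TTT.F
  TT.TT
  T.T.T
Step 3: 3 trees catch fire, 4 burn out
  T....
  TF...
  TTF..
  TTT..
  TT.TF
  T.T.T

T....
TF...
TTF..
TTT..
TT.TF
T.T.T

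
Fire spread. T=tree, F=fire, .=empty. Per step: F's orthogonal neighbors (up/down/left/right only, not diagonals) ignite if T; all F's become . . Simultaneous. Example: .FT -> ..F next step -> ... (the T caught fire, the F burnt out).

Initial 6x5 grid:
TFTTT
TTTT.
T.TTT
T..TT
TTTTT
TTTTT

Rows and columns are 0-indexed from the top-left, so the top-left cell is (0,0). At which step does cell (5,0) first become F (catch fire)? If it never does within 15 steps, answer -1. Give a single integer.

Step 1: cell (5,0)='T' (+3 fires, +1 burnt)
Step 2: cell (5,0)='T' (+3 fires, +3 burnt)
Step 3: cell (5,0)='T' (+4 fires, +3 burnt)
Step 4: cell (5,0)='T' (+2 fires, +4 burnt)
Step 5: cell (5,0)='T' (+3 fires, +2 burnt)
Step 6: cell (5,0)='F' (+4 fires, +3 burnt)
  -> target ignites at step 6
Step 7: cell (5,0)='.' (+4 fires, +4 burnt)
Step 8: cell (5,0)='.' (+2 fires, +4 burnt)
Step 9: cell (5,0)='.' (+0 fires, +2 burnt)
  fire out at step 9

6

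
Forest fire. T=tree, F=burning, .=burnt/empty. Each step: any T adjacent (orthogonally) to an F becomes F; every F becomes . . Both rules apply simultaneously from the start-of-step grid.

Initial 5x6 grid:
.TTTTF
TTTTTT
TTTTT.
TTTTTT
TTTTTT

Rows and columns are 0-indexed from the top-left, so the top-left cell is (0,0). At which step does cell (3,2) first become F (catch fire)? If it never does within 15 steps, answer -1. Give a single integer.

Step 1: cell (3,2)='T' (+2 fires, +1 burnt)
Step 2: cell (3,2)='T' (+2 fires, +2 burnt)
Step 3: cell (3,2)='T' (+3 fires, +2 burnt)
Step 4: cell (3,2)='T' (+4 fires, +3 burnt)
Step 5: cell (3,2)='T' (+5 fires, +4 burnt)
Step 6: cell (3,2)='F' (+5 fires, +5 burnt)
  -> target ignites at step 6
Step 7: cell (3,2)='.' (+3 fires, +5 burnt)
Step 8: cell (3,2)='.' (+2 fires, +3 burnt)
Step 9: cell (3,2)='.' (+1 fires, +2 burnt)
Step 10: cell (3,2)='.' (+0 fires, +1 burnt)
  fire out at step 10

6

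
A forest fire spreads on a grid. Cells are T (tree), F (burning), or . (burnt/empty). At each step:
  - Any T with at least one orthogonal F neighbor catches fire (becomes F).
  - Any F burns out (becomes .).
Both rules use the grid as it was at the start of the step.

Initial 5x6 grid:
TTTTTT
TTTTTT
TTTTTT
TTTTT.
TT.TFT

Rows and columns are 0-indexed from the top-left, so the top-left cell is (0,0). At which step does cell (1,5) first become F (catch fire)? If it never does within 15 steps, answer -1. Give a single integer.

Step 1: cell (1,5)='T' (+3 fires, +1 burnt)
Step 2: cell (1,5)='T' (+2 fires, +3 burnt)
Step 3: cell (1,5)='T' (+4 fires, +2 burnt)
Step 4: cell (1,5)='F' (+5 fires, +4 burnt)
  -> target ignites at step 4
Step 5: cell (1,5)='.' (+6 fires, +5 burnt)
Step 6: cell (1,5)='.' (+4 fires, +6 burnt)
Step 7: cell (1,5)='.' (+2 fires, +4 burnt)
Step 8: cell (1,5)='.' (+1 fires, +2 burnt)
Step 9: cell (1,5)='.' (+0 fires, +1 burnt)
  fire out at step 9

4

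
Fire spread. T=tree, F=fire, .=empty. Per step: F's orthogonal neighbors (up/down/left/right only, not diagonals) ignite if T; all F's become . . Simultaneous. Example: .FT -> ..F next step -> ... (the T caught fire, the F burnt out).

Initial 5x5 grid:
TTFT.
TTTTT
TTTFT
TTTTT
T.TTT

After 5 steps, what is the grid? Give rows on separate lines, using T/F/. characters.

Step 1: 7 trees catch fire, 2 burn out
  TF.F.
  TTFFT
  TTF.F
  TTTFT
  T.TTT
Step 2: 7 trees catch fire, 7 burn out
  F....
  TF..F
  TF...
  TTF.F
  T.TFT
Step 3: 5 trees catch fire, 7 burn out
  .....
  F....
  F....
  TF...
  T.F.F
Step 4: 1 trees catch fire, 5 burn out
  .....
  .....
  .....
  F....
  T....
Step 5: 1 trees catch fire, 1 burn out
  .....
  .....
  .....
  .....
  F....

.....
.....
.....
.....
F....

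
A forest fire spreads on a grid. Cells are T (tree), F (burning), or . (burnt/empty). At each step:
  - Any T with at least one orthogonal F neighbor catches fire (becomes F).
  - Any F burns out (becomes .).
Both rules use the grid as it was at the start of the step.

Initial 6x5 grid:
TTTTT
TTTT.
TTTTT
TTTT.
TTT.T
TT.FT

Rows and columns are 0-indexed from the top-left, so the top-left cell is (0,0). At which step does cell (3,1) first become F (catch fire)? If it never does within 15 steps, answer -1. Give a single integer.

Step 1: cell (3,1)='T' (+1 fires, +1 burnt)
Step 2: cell (3,1)='T' (+1 fires, +1 burnt)
Step 3: cell (3,1)='T' (+0 fires, +1 burnt)
  fire out at step 3
Target never catches fire within 15 steps

-1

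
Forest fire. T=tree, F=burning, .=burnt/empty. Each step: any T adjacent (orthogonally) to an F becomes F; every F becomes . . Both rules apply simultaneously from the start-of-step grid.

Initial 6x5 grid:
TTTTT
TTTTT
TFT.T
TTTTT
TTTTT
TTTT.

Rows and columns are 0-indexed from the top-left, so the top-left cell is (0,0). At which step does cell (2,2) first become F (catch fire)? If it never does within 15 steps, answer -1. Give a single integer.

Step 1: cell (2,2)='F' (+4 fires, +1 burnt)
  -> target ignites at step 1
Step 2: cell (2,2)='.' (+6 fires, +4 burnt)
Step 3: cell (2,2)='.' (+7 fires, +6 burnt)
Step 4: cell (2,2)='.' (+6 fires, +7 burnt)
Step 5: cell (2,2)='.' (+4 fires, +6 burnt)
Step 6: cell (2,2)='.' (+0 fires, +4 burnt)
  fire out at step 6

1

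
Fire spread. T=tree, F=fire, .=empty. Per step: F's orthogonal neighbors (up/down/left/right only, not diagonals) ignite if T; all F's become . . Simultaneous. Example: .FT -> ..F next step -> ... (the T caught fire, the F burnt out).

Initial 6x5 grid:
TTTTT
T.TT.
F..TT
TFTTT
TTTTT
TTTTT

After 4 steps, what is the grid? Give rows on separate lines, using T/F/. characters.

Step 1: 4 trees catch fire, 2 burn out
  TTTTT
  F.TT.
  ...TT
  F.FTT
  TFTTT
  TTTTT
Step 2: 5 trees catch fire, 4 burn out
  FTTTT
  ..TT.
  ...TT
  ...FT
  F.FTT
  TFTTT
Step 3: 6 trees catch fire, 5 burn out
  .FTTT
  ..TT.
  ...FT
  ....F
  ...FT
  F.FTT
Step 4: 5 trees catch fire, 6 burn out
  ..FTT
  ..TF.
  ....F
  .....
  ....F
  ...FT

..FTT
..TF.
....F
.....
....F
...FT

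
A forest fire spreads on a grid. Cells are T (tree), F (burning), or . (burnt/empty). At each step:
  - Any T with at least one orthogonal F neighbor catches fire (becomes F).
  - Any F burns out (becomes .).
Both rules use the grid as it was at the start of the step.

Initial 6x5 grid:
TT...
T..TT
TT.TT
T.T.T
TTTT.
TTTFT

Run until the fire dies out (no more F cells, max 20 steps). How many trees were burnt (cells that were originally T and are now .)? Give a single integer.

Answer: 15

Derivation:
Step 1: +3 fires, +1 burnt (F count now 3)
Step 2: +2 fires, +3 burnt (F count now 2)
Step 3: +3 fires, +2 burnt (F count now 3)
Step 4: +1 fires, +3 burnt (F count now 1)
Step 5: +1 fires, +1 burnt (F count now 1)
Step 6: +1 fires, +1 burnt (F count now 1)
Step 7: +2 fires, +1 burnt (F count now 2)
Step 8: +1 fires, +2 burnt (F count now 1)
Step 9: +1 fires, +1 burnt (F count now 1)
Step 10: +0 fires, +1 burnt (F count now 0)
Fire out after step 10
Initially T: 20, now '.': 25
Total burnt (originally-T cells now '.'): 15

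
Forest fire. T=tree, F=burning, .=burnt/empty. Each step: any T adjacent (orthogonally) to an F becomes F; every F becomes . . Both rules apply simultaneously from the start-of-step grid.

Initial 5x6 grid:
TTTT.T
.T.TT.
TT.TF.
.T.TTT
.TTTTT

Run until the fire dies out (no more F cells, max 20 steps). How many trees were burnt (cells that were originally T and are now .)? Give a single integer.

Step 1: +3 fires, +1 burnt (F count now 3)
Step 2: +4 fires, +3 burnt (F count now 4)
Step 3: +3 fires, +4 burnt (F count now 3)
Step 4: +2 fires, +3 burnt (F count now 2)
Step 5: +2 fires, +2 burnt (F count now 2)
Step 6: +3 fires, +2 burnt (F count now 3)
Step 7: +1 fires, +3 burnt (F count now 1)
Step 8: +1 fires, +1 burnt (F count now 1)
Step 9: +0 fires, +1 burnt (F count now 0)
Fire out after step 9
Initially T: 20, now '.': 29
Total burnt (originally-T cells now '.'): 19

Answer: 19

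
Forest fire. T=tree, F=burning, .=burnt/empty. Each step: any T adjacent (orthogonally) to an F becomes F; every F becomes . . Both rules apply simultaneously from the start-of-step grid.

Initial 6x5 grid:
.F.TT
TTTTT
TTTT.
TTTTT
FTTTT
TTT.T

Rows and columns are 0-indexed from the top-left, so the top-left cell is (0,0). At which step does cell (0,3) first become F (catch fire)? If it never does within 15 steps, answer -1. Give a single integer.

Step 1: cell (0,3)='T' (+4 fires, +2 burnt)
Step 2: cell (0,3)='T' (+7 fires, +4 burnt)
Step 3: cell (0,3)='T' (+5 fires, +7 burnt)
Step 4: cell (0,3)='F' (+5 fires, +5 burnt)
  -> target ignites at step 4
Step 5: cell (0,3)='.' (+3 fires, +5 burnt)
Step 6: cell (0,3)='.' (+0 fires, +3 burnt)
  fire out at step 6

4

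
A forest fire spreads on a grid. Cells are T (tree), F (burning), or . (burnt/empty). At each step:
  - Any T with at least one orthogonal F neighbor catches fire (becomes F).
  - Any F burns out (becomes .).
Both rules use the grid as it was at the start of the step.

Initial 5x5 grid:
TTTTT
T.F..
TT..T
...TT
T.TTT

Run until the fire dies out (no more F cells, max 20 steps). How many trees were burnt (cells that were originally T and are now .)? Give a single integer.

Step 1: +1 fires, +1 burnt (F count now 1)
Step 2: +2 fires, +1 burnt (F count now 2)
Step 3: +2 fires, +2 burnt (F count now 2)
Step 4: +1 fires, +2 burnt (F count now 1)
Step 5: +1 fires, +1 burnt (F count now 1)
Step 6: +1 fires, +1 burnt (F count now 1)
Step 7: +0 fires, +1 burnt (F count now 0)
Fire out after step 7
Initially T: 15, now '.': 18
Total burnt (originally-T cells now '.'): 8

Answer: 8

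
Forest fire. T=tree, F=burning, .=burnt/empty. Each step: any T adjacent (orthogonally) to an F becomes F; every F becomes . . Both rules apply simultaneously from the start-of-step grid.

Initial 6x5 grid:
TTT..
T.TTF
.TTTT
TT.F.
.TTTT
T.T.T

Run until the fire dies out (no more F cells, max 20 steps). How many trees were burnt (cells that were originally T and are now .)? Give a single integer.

Answer: 18

Derivation:
Step 1: +4 fires, +2 burnt (F count now 4)
Step 2: +4 fires, +4 burnt (F count now 4)
Step 3: +5 fires, +4 burnt (F count now 5)
Step 4: +2 fires, +5 burnt (F count now 2)
Step 5: +2 fires, +2 burnt (F count now 2)
Step 6: +1 fires, +2 burnt (F count now 1)
Step 7: +0 fires, +1 burnt (F count now 0)
Fire out after step 7
Initially T: 19, now '.': 29
Total burnt (originally-T cells now '.'): 18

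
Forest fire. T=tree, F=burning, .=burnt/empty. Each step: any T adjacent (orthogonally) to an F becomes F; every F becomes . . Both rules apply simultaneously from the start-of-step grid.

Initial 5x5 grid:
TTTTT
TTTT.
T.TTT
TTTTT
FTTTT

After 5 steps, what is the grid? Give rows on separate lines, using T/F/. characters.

Step 1: 2 trees catch fire, 1 burn out
  TTTTT
  TTTT.
  T.TTT
  FTTTT
  .FTTT
Step 2: 3 trees catch fire, 2 burn out
  TTTTT
  TTTT.
  F.TTT
  .FTTT
  ..FTT
Step 3: 3 trees catch fire, 3 burn out
  TTTTT
  FTTT.
  ..TTT
  ..FTT
  ...FT
Step 4: 5 trees catch fire, 3 burn out
  FTTTT
  .FTT.
  ..FTT
  ...FT
  ....F
Step 5: 4 trees catch fire, 5 burn out
  .FTTT
  ..FT.
  ...FT
  ....F
  .....

.FTTT
..FT.
...FT
....F
.....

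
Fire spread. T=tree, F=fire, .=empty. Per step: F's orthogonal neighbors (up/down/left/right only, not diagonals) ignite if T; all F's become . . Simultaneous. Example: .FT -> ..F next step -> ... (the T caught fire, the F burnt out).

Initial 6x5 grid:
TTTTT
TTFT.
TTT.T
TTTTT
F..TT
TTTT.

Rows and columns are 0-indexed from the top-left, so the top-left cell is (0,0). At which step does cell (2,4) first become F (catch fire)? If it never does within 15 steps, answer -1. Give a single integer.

Step 1: cell (2,4)='T' (+6 fires, +2 burnt)
Step 2: cell (2,4)='T' (+8 fires, +6 burnt)
Step 3: cell (2,4)='T' (+4 fires, +8 burnt)
Step 4: cell (2,4)='T' (+3 fires, +4 burnt)
Step 5: cell (2,4)='F' (+2 fires, +3 burnt)
  -> target ignites at step 5
Step 6: cell (2,4)='.' (+0 fires, +2 burnt)
  fire out at step 6

5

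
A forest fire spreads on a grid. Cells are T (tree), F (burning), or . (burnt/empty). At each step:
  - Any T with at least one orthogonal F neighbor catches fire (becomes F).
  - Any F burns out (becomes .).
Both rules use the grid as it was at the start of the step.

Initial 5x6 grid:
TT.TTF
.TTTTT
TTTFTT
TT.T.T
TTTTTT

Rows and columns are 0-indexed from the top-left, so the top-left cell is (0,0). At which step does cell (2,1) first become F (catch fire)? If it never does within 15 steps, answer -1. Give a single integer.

Step 1: cell (2,1)='T' (+6 fires, +2 burnt)
Step 2: cell (2,1)='F' (+6 fires, +6 burnt)
  -> target ignites at step 2
Step 3: cell (2,1)='.' (+6 fires, +6 burnt)
Step 4: cell (2,1)='.' (+4 fires, +6 burnt)
Step 5: cell (2,1)='.' (+2 fires, +4 burnt)
Step 6: cell (2,1)='.' (+0 fires, +2 burnt)
  fire out at step 6

2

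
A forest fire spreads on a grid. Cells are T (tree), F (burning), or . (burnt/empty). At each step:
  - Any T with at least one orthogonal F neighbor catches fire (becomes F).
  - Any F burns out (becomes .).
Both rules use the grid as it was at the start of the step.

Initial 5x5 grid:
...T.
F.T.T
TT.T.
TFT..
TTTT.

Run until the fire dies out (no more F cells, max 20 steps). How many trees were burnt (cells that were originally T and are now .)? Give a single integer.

Answer: 8

Derivation:
Step 1: +5 fires, +2 burnt (F count now 5)
Step 2: +2 fires, +5 burnt (F count now 2)
Step 3: +1 fires, +2 burnt (F count now 1)
Step 4: +0 fires, +1 burnt (F count now 0)
Fire out after step 4
Initially T: 12, now '.': 21
Total burnt (originally-T cells now '.'): 8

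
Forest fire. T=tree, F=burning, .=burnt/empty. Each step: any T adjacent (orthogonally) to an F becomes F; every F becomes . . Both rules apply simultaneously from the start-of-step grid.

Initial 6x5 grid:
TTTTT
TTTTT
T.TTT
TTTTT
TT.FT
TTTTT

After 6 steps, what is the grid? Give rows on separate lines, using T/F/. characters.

Step 1: 3 trees catch fire, 1 burn out
  TTTTT
  TTTTT
  T.TTT
  TTTFT
  TT..F
  TTTFT
Step 2: 5 trees catch fire, 3 burn out
  TTTTT
  TTTTT
  T.TFT
  TTF.F
  TT...
  TTF.F
Step 3: 5 trees catch fire, 5 burn out
  TTTTT
  TTTFT
  T.F.F
  TF...
  TT...
  TF...
Step 4: 6 trees catch fire, 5 burn out
  TTTFT
  TTF.F
  T....
  F....
  TF...
  F....
Step 5: 5 trees catch fire, 6 burn out
  TTF.F
  TF...
  F....
  .....
  F....
  .....
Step 6: 2 trees catch fire, 5 burn out
  TF...
  F....
  .....
  .....
  .....
  .....

TF...
F....
.....
.....
.....
.....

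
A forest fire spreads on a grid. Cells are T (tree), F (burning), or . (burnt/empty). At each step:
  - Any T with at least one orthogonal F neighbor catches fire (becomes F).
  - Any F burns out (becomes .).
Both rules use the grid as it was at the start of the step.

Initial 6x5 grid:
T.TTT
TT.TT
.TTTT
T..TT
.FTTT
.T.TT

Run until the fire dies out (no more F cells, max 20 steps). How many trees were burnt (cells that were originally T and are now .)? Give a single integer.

Answer: 20

Derivation:
Step 1: +2 fires, +1 burnt (F count now 2)
Step 2: +1 fires, +2 burnt (F count now 1)
Step 3: +3 fires, +1 burnt (F count now 3)
Step 4: +3 fires, +3 burnt (F count now 3)
Step 5: +3 fires, +3 burnt (F count now 3)
Step 6: +3 fires, +3 burnt (F count now 3)
Step 7: +3 fires, +3 burnt (F count now 3)
Step 8: +1 fires, +3 burnt (F count now 1)
Step 9: +1 fires, +1 burnt (F count now 1)
Step 10: +0 fires, +1 burnt (F count now 0)
Fire out after step 10
Initially T: 21, now '.': 29
Total burnt (originally-T cells now '.'): 20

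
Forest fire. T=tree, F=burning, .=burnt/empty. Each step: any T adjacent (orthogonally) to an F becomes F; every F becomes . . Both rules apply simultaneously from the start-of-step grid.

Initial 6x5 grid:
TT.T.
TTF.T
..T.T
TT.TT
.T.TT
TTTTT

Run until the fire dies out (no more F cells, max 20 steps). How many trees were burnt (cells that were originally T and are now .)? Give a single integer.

Answer: 5

Derivation:
Step 1: +2 fires, +1 burnt (F count now 2)
Step 2: +2 fires, +2 burnt (F count now 2)
Step 3: +1 fires, +2 burnt (F count now 1)
Step 4: +0 fires, +1 burnt (F count now 0)
Fire out after step 4
Initially T: 20, now '.': 15
Total burnt (originally-T cells now '.'): 5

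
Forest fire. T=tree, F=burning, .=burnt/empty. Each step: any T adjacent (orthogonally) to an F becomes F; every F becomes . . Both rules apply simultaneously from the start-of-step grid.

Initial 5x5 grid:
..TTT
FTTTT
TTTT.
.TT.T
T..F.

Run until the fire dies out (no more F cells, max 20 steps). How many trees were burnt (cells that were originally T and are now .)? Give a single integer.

Step 1: +2 fires, +2 burnt (F count now 2)
Step 2: +2 fires, +2 burnt (F count now 2)
Step 3: +4 fires, +2 burnt (F count now 4)
Step 4: +4 fires, +4 burnt (F count now 4)
Step 5: +1 fires, +4 burnt (F count now 1)
Step 6: +0 fires, +1 burnt (F count now 0)
Fire out after step 6
Initially T: 15, now '.': 23
Total burnt (originally-T cells now '.'): 13

Answer: 13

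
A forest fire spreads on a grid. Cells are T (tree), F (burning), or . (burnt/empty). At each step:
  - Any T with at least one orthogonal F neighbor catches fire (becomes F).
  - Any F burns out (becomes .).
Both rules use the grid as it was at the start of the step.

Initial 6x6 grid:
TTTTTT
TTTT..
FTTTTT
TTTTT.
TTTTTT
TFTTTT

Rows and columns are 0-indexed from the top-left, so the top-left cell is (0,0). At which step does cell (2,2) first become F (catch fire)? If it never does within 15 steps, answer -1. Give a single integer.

Step 1: cell (2,2)='T' (+6 fires, +2 burnt)
Step 2: cell (2,2)='F' (+7 fires, +6 burnt)
  -> target ignites at step 2
Step 3: cell (2,2)='.' (+6 fires, +7 burnt)
Step 4: cell (2,2)='.' (+6 fires, +6 burnt)
Step 5: cell (2,2)='.' (+4 fires, +6 burnt)
Step 6: cell (2,2)='.' (+1 fires, +4 burnt)
Step 7: cell (2,2)='.' (+1 fires, +1 burnt)
Step 8: cell (2,2)='.' (+0 fires, +1 burnt)
  fire out at step 8

2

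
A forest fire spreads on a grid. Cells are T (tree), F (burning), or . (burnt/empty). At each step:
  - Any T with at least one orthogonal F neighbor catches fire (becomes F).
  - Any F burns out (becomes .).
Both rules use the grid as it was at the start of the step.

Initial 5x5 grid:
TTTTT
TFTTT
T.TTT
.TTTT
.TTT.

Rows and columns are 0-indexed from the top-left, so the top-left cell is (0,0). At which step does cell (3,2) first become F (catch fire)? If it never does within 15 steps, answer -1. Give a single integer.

Step 1: cell (3,2)='T' (+3 fires, +1 burnt)
Step 2: cell (3,2)='T' (+5 fires, +3 burnt)
Step 3: cell (3,2)='F' (+4 fires, +5 burnt)
  -> target ignites at step 3
Step 4: cell (3,2)='.' (+5 fires, +4 burnt)
Step 5: cell (3,2)='.' (+3 fires, +5 burnt)
Step 6: cell (3,2)='.' (+0 fires, +3 burnt)
  fire out at step 6

3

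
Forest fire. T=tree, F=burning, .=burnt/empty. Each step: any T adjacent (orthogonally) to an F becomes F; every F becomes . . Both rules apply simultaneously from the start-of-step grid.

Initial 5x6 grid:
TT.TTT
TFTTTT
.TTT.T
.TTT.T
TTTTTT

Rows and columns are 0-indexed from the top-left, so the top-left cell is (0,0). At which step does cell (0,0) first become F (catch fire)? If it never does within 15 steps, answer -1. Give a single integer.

Step 1: cell (0,0)='T' (+4 fires, +1 burnt)
Step 2: cell (0,0)='F' (+4 fires, +4 burnt)
  -> target ignites at step 2
Step 3: cell (0,0)='.' (+5 fires, +4 burnt)
Step 4: cell (0,0)='.' (+5 fires, +5 burnt)
Step 5: cell (0,0)='.' (+3 fires, +5 burnt)
Step 6: cell (0,0)='.' (+2 fires, +3 burnt)
Step 7: cell (0,0)='.' (+1 fires, +2 burnt)
Step 8: cell (0,0)='.' (+0 fires, +1 burnt)
  fire out at step 8

2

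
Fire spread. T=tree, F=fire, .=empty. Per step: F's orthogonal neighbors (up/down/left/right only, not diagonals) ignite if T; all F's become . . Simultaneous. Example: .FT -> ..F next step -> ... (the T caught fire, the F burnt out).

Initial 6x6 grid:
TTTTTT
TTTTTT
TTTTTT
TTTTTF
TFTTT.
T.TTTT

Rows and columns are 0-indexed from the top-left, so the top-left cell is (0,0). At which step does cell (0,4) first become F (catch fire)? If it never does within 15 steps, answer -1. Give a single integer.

Step 1: cell (0,4)='T' (+5 fires, +2 burnt)
Step 2: cell (0,4)='T' (+10 fires, +5 burnt)
Step 3: cell (0,4)='T' (+8 fires, +10 burnt)
Step 4: cell (0,4)='F' (+6 fires, +8 burnt)
  -> target ignites at step 4
Step 5: cell (0,4)='.' (+3 fires, +6 burnt)
Step 6: cell (0,4)='.' (+0 fires, +3 burnt)
  fire out at step 6

4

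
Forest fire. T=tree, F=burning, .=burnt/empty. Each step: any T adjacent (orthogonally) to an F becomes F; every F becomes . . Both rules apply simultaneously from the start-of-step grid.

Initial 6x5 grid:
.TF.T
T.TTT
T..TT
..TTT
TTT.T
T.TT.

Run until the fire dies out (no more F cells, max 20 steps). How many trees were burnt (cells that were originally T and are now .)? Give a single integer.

Step 1: +2 fires, +1 burnt (F count now 2)
Step 2: +1 fires, +2 burnt (F count now 1)
Step 3: +2 fires, +1 burnt (F count now 2)
Step 4: +3 fires, +2 burnt (F count now 3)
Step 5: +2 fires, +3 burnt (F count now 2)
Step 6: +2 fires, +2 burnt (F count now 2)
Step 7: +2 fires, +2 burnt (F count now 2)
Step 8: +2 fires, +2 burnt (F count now 2)
Step 9: +1 fires, +2 burnt (F count now 1)
Step 10: +0 fires, +1 burnt (F count now 0)
Fire out after step 10
Initially T: 19, now '.': 28
Total burnt (originally-T cells now '.'): 17

Answer: 17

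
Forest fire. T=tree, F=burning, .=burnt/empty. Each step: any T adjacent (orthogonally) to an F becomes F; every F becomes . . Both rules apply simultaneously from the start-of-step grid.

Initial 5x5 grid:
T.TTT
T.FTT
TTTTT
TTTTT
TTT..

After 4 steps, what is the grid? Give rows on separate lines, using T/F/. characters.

Step 1: 3 trees catch fire, 1 burn out
  T.FTT
  T..FT
  TTFTT
  TTTTT
  TTT..
Step 2: 5 trees catch fire, 3 burn out
  T..FT
  T...F
  TF.FT
  TTFTT
  TTT..
Step 3: 6 trees catch fire, 5 burn out
  T...F
  T....
  F...F
  TF.FT
  TTF..
Step 4: 4 trees catch fire, 6 burn out
  T....
  F....
  .....
  F...F
  TF...

T....
F....
.....
F...F
TF...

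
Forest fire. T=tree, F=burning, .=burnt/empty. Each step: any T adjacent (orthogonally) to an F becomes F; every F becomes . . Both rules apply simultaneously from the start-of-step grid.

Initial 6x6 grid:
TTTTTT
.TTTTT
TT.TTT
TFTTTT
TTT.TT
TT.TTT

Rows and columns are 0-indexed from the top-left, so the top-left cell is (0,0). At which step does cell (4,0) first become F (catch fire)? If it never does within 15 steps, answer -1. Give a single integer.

Step 1: cell (4,0)='T' (+4 fires, +1 burnt)
Step 2: cell (4,0)='F' (+6 fires, +4 burnt)
  -> target ignites at step 2
Step 3: cell (4,0)='.' (+5 fires, +6 burnt)
Step 4: cell (4,0)='.' (+6 fires, +5 burnt)
Step 5: cell (4,0)='.' (+5 fires, +6 burnt)
Step 6: cell (4,0)='.' (+4 fires, +5 burnt)
Step 7: cell (4,0)='.' (+1 fires, +4 burnt)
Step 8: cell (4,0)='.' (+0 fires, +1 burnt)
  fire out at step 8

2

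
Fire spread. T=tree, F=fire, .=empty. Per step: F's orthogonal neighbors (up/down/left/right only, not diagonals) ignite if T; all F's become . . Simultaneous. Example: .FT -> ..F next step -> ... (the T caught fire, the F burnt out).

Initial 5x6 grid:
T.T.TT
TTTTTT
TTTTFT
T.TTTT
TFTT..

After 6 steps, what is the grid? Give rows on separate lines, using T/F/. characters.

Step 1: 6 trees catch fire, 2 burn out
  T.T.TT
  TTTTFT
  TTTF.F
  T.TTFT
  F.FT..
Step 2: 9 trees catch fire, 6 burn out
  T.T.FT
  TTTF.F
  TTF...
  F.FF.F
  ...F..
Step 3: 4 trees catch fire, 9 burn out
  T.T..F
  TTF...
  FF....
  ......
  ......
Step 4: 3 trees catch fire, 4 burn out
  T.F...
  FF....
  ......
  ......
  ......
Step 5: 1 trees catch fire, 3 burn out
  F.....
  ......
  ......
  ......
  ......
Step 6: 0 trees catch fire, 1 burn out
  ......
  ......
  ......
  ......
  ......

......
......
......
......
......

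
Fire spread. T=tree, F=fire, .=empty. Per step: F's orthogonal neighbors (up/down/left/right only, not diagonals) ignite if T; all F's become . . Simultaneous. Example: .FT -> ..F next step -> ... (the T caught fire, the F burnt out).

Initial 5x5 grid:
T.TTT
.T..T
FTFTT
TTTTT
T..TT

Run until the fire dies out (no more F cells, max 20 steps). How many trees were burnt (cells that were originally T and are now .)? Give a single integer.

Step 1: +4 fires, +2 burnt (F count now 4)
Step 2: +5 fires, +4 burnt (F count now 5)
Step 3: +3 fires, +5 burnt (F count now 3)
Step 4: +2 fires, +3 burnt (F count now 2)
Step 5: +1 fires, +2 burnt (F count now 1)
Step 6: +1 fires, +1 burnt (F count now 1)
Step 7: +0 fires, +1 burnt (F count now 0)
Fire out after step 7
Initially T: 17, now '.': 24
Total burnt (originally-T cells now '.'): 16

Answer: 16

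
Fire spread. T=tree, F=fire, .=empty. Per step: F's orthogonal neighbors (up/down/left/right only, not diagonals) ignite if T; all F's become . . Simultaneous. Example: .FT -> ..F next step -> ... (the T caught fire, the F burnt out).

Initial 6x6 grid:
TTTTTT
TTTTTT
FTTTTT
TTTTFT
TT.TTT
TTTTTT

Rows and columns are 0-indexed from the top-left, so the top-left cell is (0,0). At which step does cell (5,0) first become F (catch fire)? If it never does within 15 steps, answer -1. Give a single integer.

Step 1: cell (5,0)='T' (+7 fires, +2 burnt)
Step 2: cell (5,0)='T' (+12 fires, +7 burnt)
Step 3: cell (5,0)='F' (+9 fires, +12 burnt)
  -> target ignites at step 3
Step 4: cell (5,0)='.' (+5 fires, +9 burnt)
Step 5: cell (5,0)='.' (+0 fires, +5 burnt)
  fire out at step 5

3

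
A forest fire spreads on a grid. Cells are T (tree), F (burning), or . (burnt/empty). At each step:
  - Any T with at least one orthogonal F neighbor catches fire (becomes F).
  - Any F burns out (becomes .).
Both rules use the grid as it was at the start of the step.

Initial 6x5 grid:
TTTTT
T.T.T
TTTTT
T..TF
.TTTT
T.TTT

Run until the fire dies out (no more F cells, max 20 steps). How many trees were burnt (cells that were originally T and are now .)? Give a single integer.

Answer: 22

Derivation:
Step 1: +3 fires, +1 burnt (F count now 3)
Step 2: +4 fires, +3 burnt (F count now 4)
Step 3: +4 fires, +4 burnt (F count now 4)
Step 4: +5 fires, +4 burnt (F count now 5)
Step 5: +2 fires, +5 burnt (F count now 2)
Step 6: +3 fires, +2 burnt (F count now 3)
Step 7: +1 fires, +3 burnt (F count now 1)
Step 8: +0 fires, +1 burnt (F count now 0)
Fire out after step 8
Initially T: 23, now '.': 29
Total burnt (originally-T cells now '.'): 22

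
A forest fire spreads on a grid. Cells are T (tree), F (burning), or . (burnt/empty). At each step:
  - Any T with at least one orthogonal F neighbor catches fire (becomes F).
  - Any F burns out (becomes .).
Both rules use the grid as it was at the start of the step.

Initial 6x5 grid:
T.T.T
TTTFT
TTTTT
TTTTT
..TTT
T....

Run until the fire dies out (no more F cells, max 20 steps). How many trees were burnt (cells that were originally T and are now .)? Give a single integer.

Step 1: +3 fires, +1 burnt (F count now 3)
Step 2: +6 fires, +3 burnt (F count now 6)
Step 3: +5 fires, +6 burnt (F count now 5)
Step 4: +5 fires, +5 burnt (F count now 5)
Step 5: +1 fires, +5 burnt (F count now 1)
Step 6: +0 fires, +1 burnt (F count now 0)
Fire out after step 6
Initially T: 21, now '.': 29
Total burnt (originally-T cells now '.'): 20

Answer: 20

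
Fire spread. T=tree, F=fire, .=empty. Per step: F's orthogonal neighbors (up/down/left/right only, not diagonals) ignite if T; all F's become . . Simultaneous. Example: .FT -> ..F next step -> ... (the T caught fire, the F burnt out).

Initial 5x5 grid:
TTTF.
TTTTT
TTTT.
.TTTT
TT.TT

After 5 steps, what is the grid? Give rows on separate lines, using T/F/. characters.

Step 1: 2 trees catch fire, 1 burn out
  TTF..
  TTTFT
  TTTT.
  .TTTT
  TT.TT
Step 2: 4 trees catch fire, 2 burn out
  TF...
  TTF.F
  TTTF.
  .TTTT
  TT.TT
Step 3: 4 trees catch fire, 4 burn out
  F....
  TF...
  TTF..
  .TTFT
  TT.TT
Step 4: 5 trees catch fire, 4 burn out
  .....
  F....
  TF...
  .TF.F
  TT.FT
Step 5: 3 trees catch fire, 5 burn out
  .....
  .....
  F....
  .F...
  TT..F

.....
.....
F....
.F...
TT..F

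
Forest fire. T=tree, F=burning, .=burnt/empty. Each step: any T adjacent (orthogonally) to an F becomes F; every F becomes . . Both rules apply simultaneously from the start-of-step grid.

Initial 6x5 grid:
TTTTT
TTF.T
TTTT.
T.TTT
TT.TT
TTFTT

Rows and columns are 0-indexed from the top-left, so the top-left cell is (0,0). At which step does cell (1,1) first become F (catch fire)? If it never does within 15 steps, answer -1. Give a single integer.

Step 1: cell (1,1)='F' (+5 fires, +2 burnt)
  -> target ignites at step 1
Step 2: cell (1,1)='.' (+10 fires, +5 burnt)
Step 3: cell (1,1)='.' (+6 fires, +10 burnt)
Step 4: cell (1,1)='.' (+3 fires, +6 burnt)
Step 5: cell (1,1)='.' (+0 fires, +3 burnt)
  fire out at step 5

1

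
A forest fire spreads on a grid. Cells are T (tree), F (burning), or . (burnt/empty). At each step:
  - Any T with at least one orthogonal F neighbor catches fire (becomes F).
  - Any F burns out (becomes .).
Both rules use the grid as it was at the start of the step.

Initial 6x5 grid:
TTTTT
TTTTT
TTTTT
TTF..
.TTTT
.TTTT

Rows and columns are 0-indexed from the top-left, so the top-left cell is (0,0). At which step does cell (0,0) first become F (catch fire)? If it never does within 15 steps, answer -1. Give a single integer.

Step 1: cell (0,0)='T' (+3 fires, +1 burnt)
Step 2: cell (0,0)='T' (+7 fires, +3 burnt)
Step 3: cell (0,0)='T' (+8 fires, +7 burnt)
Step 4: cell (0,0)='T' (+5 fires, +8 burnt)
Step 5: cell (0,0)='F' (+2 fires, +5 burnt)
  -> target ignites at step 5
Step 6: cell (0,0)='.' (+0 fires, +2 burnt)
  fire out at step 6

5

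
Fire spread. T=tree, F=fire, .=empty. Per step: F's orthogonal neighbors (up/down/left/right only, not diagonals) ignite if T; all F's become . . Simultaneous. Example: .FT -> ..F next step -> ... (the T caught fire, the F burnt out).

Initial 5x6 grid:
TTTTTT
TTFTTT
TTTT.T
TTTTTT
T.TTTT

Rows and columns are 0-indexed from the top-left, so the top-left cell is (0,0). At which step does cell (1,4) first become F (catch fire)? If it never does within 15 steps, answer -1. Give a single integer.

Step 1: cell (1,4)='T' (+4 fires, +1 burnt)
Step 2: cell (1,4)='F' (+7 fires, +4 burnt)
  -> target ignites at step 2
Step 3: cell (1,4)='.' (+7 fires, +7 burnt)
Step 4: cell (1,4)='.' (+5 fires, +7 burnt)
Step 5: cell (1,4)='.' (+3 fires, +5 burnt)
Step 6: cell (1,4)='.' (+1 fires, +3 burnt)
Step 7: cell (1,4)='.' (+0 fires, +1 burnt)
  fire out at step 7

2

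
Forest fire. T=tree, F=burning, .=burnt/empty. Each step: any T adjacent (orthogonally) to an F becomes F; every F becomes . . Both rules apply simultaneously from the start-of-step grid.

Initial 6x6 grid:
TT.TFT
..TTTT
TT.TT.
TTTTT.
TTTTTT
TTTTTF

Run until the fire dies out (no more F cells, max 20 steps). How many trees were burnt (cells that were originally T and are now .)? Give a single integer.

Step 1: +5 fires, +2 burnt (F count now 5)
Step 2: +5 fires, +5 burnt (F count now 5)
Step 3: +5 fires, +5 burnt (F count now 5)
Step 4: +3 fires, +5 burnt (F count now 3)
Step 5: +3 fires, +3 burnt (F count now 3)
Step 6: +2 fires, +3 burnt (F count now 2)
Step 7: +2 fires, +2 burnt (F count now 2)
Step 8: +1 fires, +2 burnt (F count now 1)
Step 9: +0 fires, +1 burnt (F count now 0)
Fire out after step 9
Initially T: 28, now '.': 34
Total burnt (originally-T cells now '.'): 26

Answer: 26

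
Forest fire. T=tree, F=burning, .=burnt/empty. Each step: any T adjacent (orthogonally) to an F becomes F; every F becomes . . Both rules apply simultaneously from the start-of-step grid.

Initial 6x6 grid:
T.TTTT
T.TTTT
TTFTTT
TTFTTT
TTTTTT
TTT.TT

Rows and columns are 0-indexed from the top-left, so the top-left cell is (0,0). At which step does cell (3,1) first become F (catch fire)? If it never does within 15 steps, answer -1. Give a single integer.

Step 1: cell (3,1)='F' (+6 fires, +2 burnt)
  -> target ignites at step 1
Step 2: cell (3,1)='.' (+9 fires, +6 burnt)
Step 3: cell (3,1)='.' (+8 fires, +9 burnt)
Step 4: cell (3,1)='.' (+6 fires, +8 burnt)
Step 5: cell (3,1)='.' (+2 fires, +6 burnt)
Step 6: cell (3,1)='.' (+0 fires, +2 burnt)
  fire out at step 6

1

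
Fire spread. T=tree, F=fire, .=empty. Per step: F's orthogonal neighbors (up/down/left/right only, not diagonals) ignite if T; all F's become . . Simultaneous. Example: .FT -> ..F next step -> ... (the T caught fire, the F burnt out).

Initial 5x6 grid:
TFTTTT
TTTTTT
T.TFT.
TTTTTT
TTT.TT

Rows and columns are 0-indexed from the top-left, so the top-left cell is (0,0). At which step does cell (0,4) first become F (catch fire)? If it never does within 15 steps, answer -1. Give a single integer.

Step 1: cell (0,4)='T' (+7 fires, +2 burnt)
Step 2: cell (0,4)='T' (+6 fires, +7 burnt)
Step 3: cell (0,4)='F' (+7 fires, +6 burnt)
  -> target ignites at step 3
Step 4: cell (0,4)='.' (+4 fires, +7 burnt)
Step 5: cell (0,4)='.' (+1 fires, +4 burnt)
Step 6: cell (0,4)='.' (+0 fires, +1 burnt)
  fire out at step 6

3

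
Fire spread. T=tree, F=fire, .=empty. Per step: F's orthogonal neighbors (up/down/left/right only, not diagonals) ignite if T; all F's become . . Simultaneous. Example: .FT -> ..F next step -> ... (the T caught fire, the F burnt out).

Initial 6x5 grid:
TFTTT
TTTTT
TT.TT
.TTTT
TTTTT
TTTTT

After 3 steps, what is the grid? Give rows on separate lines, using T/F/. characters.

Step 1: 3 trees catch fire, 1 burn out
  F.FTT
  TFTTT
  TT.TT
  .TTTT
  TTTTT
  TTTTT
Step 2: 4 trees catch fire, 3 burn out
  ...FT
  F.FTT
  TF.TT
  .TTTT
  TTTTT
  TTTTT
Step 3: 4 trees catch fire, 4 burn out
  ....F
  ...FT
  F..TT
  .FTTT
  TTTTT
  TTTTT

....F
...FT
F..TT
.FTTT
TTTTT
TTTTT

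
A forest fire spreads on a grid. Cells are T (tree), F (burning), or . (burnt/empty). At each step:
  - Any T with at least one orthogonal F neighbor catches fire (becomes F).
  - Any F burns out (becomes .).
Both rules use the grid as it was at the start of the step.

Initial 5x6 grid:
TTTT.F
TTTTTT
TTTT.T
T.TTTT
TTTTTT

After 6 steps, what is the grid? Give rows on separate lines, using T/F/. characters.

Step 1: 1 trees catch fire, 1 burn out
  TTTT..
  TTTTTF
  TTTT.T
  T.TTTT
  TTTTTT
Step 2: 2 trees catch fire, 1 burn out
  TTTT..
  TTTTF.
  TTTT.F
  T.TTTT
  TTTTTT
Step 3: 2 trees catch fire, 2 burn out
  TTTT..
  TTTF..
  TTTT..
  T.TTTF
  TTTTTT
Step 4: 5 trees catch fire, 2 burn out
  TTTF..
  TTF...
  TTTF..
  T.TTF.
  TTTTTF
Step 5: 5 trees catch fire, 5 burn out
  TTF...
  TF....
  TTF...
  T.TF..
  TTTTF.
Step 6: 5 trees catch fire, 5 burn out
  TF....
  F.....
  TF....
  T.F...
  TTTF..

TF....
F.....
TF....
T.F...
TTTF..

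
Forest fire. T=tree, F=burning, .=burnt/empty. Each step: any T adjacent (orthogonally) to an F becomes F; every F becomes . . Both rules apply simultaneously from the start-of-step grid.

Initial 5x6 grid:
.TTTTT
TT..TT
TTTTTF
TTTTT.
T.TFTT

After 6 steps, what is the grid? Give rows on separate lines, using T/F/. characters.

Step 1: 5 trees catch fire, 2 burn out
  .TTTTT
  TT..TF
  TTTTF.
  TTTFT.
  T.F.FT
Step 2: 6 trees catch fire, 5 burn out
  .TTTTF
  TT..F.
  TTTF..
  TTF.F.
  T....F
Step 3: 3 trees catch fire, 6 burn out
  .TTTF.
  TT....
  TTF...
  TF....
  T.....
Step 4: 3 trees catch fire, 3 burn out
  .TTF..
  TT....
  TF....
  F.....
  T.....
Step 5: 4 trees catch fire, 3 burn out
  .TF...
  TF....
  F.....
  ......
  F.....
Step 6: 2 trees catch fire, 4 burn out
  .F....
  F.....
  ......
  ......
  ......

.F....
F.....
......
......
......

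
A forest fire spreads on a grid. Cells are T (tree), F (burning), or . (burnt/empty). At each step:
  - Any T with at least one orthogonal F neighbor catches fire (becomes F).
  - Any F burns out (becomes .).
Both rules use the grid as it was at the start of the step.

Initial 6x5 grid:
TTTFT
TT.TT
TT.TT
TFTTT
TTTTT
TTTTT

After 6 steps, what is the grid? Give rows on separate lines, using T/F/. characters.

Step 1: 7 trees catch fire, 2 burn out
  TTF.F
  TT.FT
  TF.TT
  F.FTT
  TFTTT
  TTTTT
Step 2: 9 trees catch fire, 7 burn out
  TF...
  TF..F
  F..FT
  ...FT
  F.FTT
  TFTTT
Step 3: 7 trees catch fire, 9 burn out
  F....
  F....
  ....F
  ....F
  ...FT
  F.FTT
Step 4: 2 trees catch fire, 7 burn out
  .....
  .....
  .....
  .....
  ....F
  ...FT
Step 5: 1 trees catch fire, 2 burn out
  .....
  .....
  .....
  .....
  .....
  ....F
Step 6: 0 trees catch fire, 1 burn out
  .....
  .....
  .....
  .....
  .....
  .....

.....
.....
.....
.....
.....
.....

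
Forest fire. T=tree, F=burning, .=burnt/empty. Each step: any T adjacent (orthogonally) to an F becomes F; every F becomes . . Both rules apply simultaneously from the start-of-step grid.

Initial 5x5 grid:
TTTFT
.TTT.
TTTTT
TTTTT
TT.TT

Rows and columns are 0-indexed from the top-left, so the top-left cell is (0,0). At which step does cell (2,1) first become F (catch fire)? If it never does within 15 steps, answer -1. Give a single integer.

Step 1: cell (2,1)='T' (+3 fires, +1 burnt)
Step 2: cell (2,1)='T' (+3 fires, +3 burnt)
Step 3: cell (2,1)='T' (+5 fires, +3 burnt)
Step 4: cell (2,1)='F' (+4 fires, +5 burnt)
  -> target ignites at step 4
Step 5: cell (2,1)='.' (+3 fires, +4 burnt)
Step 6: cell (2,1)='.' (+2 fires, +3 burnt)
Step 7: cell (2,1)='.' (+1 fires, +2 burnt)
Step 8: cell (2,1)='.' (+0 fires, +1 burnt)
  fire out at step 8

4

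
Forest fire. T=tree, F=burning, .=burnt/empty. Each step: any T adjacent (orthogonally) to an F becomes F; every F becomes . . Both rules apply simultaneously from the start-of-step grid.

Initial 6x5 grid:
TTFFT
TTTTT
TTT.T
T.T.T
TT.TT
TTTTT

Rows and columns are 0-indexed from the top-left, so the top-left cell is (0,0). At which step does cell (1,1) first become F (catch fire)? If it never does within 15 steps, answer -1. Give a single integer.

Step 1: cell (1,1)='T' (+4 fires, +2 burnt)
Step 2: cell (1,1)='F' (+4 fires, +4 burnt)
  -> target ignites at step 2
Step 3: cell (1,1)='.' (+4 fires, +4 burnt)
Step 4: cell (1,1)='.' (+2 fires, +4 burnt)
Step 5: cell (1,1)='.' (+2 fires, +2 burnt)
Step 6: cell (1,1)='.' (+3 fires, +2 burnt)
Step 7: cell (1,1)='.' (+3 fires, +3 burnt)
Step 8: cell (1,1)='.' (+2 fires, +3 burnt)
Step 9: cell (1,1)='.' (+0 fires, +2 burnt)
  fire out at step 9

2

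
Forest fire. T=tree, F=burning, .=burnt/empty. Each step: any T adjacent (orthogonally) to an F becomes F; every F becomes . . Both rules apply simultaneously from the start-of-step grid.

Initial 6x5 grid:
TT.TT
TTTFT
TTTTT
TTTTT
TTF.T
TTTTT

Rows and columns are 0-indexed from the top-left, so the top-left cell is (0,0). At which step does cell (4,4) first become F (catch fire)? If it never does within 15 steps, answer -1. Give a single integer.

Step 1: cell (4,4)='T' (+7 fires, +2 burnt)
Step 2: cell (4,4)='T' (+9 fires, +7 burnt)
Step 3: cell (4,4)='T' (+7 fires, +9 burnt)
Step 4: cell (4,4)='F' (+3 fires, +7 burnt)
  -> target ignites at step 4
Step 5: cell (4,4)='.' (+0 fires, +3 burnt)
  fire out at step 5

4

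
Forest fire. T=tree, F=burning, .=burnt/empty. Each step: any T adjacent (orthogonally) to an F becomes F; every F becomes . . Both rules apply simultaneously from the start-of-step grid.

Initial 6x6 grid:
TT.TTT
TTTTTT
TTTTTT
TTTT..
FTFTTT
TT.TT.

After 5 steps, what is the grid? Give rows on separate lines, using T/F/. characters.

Step 1: 5 trees catch fire, 2 burn out
  TT.TTT
  TTTTTT
  TTTTTT
  FTFT..
  .F.FTT
  FT.TT.
Step 2: 7 trees catch fire, 5 burn out
  TT.TTT
  TTTTTT
  FTFTTT
  .F.F..
  ....FT
  .F.FT.
Step 3: 6 trees catch fire, 7 burn out
  TT.TTT
  FTFTTT
  .F.FTT
  ......
  .....F
  ....F.
Step 4: 4 trees catch fire, 6 burn out
  FT.TTT
  .F.FTT
  ....FT
  ......
  ......
  ......
Step 5: 4 trees catch fire, 4 burn out
  .F.FTT
  ....FT
  .....F
  ......
  ......
  ......

.F.FTT
....FT
.....F
......
......
......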